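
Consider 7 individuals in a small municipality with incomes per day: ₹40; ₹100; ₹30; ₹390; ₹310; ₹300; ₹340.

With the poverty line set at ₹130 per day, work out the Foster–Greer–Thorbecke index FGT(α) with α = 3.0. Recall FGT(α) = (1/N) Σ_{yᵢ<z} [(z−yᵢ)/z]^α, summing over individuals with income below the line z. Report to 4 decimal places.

Below z: ₹30, ₹40, ₹100 (q = 3 of N = 7).
Shortfall ratios: (130−30)/130 = 0.7692; (130−40)/130 = 0.6923; (130−100)/130 = 0.2308.
Raised to α = 3.0: 0.45517; 0.33182; 0.01229.
Sum = 0.799272; FGT(3.0) = 0.799272 / 7 = 0.1142.

0.1142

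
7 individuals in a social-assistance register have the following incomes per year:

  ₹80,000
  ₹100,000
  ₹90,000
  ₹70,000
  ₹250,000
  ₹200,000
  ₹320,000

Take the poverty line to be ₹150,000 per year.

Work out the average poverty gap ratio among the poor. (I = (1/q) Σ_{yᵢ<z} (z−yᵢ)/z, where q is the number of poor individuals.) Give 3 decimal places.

0.433

Below the line: ₹70,000, ₹80,000, ₹90,000, ₹100,000 (q = 4 of N = 7).
Shortfall ratios (z−y)/z: 0.5333, 0.4667, 0.4000, 0.3333; sum = 1.733333.
I averages over the q = 4 poor units only: 1.733333 / 4 = 0.433.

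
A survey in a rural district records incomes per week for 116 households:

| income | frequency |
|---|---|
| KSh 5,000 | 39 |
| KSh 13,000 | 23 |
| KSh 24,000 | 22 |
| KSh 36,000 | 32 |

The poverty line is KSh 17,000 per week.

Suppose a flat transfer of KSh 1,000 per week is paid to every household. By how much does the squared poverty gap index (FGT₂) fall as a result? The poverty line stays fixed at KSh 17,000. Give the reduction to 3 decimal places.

Before: below the line — 39×KSh 5,000, 23×KSh 13,000; squared poverty gap index (FGT₂) = 0.17850.
After the KSh 1,000 transfer: below the line — 39×KSh 6,000, 23×KSh 14,000; squared poverty gap index (FGT₂) = 0.14694.
Reduction = 0.17850 − 0.14694 = 0.032.

0.032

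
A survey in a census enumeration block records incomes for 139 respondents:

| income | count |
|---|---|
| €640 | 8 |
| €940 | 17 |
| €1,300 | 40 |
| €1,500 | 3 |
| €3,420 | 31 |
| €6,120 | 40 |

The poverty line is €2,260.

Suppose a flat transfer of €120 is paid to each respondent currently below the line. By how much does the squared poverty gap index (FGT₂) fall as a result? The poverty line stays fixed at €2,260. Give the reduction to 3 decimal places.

0.024

Before: below the line — 8×€640, 17×€940, 40×€1,300, 3×€1,500; squared poverty gap index (FGT₂) = 0.12566.
After the €120 transfer: below the line — 8×€760, 17×€1,060, 40×€1,420, 3×€1,620; squared poverty gap index (FGT₂) = 0.10132.
Reduction = 0.12566 − 0.10132 = 0.024.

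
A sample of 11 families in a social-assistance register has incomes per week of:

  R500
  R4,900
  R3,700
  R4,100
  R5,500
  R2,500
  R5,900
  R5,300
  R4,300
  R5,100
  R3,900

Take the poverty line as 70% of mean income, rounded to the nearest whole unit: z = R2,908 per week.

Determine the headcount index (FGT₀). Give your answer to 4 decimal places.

2 of the 11 families have income below R2,908.
H = 2/11 = 0.1818.

0.1818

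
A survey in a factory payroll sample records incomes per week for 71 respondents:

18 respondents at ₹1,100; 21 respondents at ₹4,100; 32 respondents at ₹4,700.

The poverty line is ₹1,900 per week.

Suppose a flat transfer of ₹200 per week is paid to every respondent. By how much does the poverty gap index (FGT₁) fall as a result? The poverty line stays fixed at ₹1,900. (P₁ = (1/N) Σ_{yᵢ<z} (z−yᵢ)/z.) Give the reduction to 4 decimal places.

Before: below the line — 18×₹1,100; poverty gap index (FGT₁) = 0.106746.
After the ₹200 transfer: below the line — 18×₹1,300; poverty gap index (FGT₁) = 0.080059.
Reduction = 0.106746 − 0.080059 = 0.0267.

0.0267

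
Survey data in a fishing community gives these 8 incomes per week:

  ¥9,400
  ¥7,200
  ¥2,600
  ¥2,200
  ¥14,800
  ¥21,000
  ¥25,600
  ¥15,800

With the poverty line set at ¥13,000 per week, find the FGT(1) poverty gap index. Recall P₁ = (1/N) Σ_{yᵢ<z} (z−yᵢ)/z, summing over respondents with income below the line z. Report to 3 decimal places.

0.294

Incomes under z: ¥2,200, ¥2,600, ¥7,200, ¥9,400 (q = 4 of N = 8).
Gap ratios (z−y)/z: (13000−2200)/13000 = 0.8308; (13000−2600)/13000 = 0.8000; (13000−7200)/13000 = 0.4462; (13000−9400)/13000 = 0.2769.
Σ = 2.353846. Dividing by the full population N = 8 gives P₁ = 0.294.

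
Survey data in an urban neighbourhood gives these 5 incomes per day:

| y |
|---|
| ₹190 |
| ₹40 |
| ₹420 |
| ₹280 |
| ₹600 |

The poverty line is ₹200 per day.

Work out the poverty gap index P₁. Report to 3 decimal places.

Below z: ₹40, ₹190 (q = 2 of N = 5).
Gap ratios (z−y)/z: (200−40)/200 = 0.8000; (200−190)/200 = 0.0500.
Sum of shortfalls = 0.850000; P₁ averages over all N: 0.850000 / 5 = 0.170.

0.170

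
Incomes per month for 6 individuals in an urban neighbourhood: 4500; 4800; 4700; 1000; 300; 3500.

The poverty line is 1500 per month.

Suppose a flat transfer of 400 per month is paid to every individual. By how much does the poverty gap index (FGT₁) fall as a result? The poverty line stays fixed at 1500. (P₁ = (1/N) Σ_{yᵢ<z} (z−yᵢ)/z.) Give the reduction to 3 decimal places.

0.089

Before: below the line — 300, 1000; poverty gap index (FGT₁) = 0.18889.
After the 400 transfer: below the line — 700, 1400; poverty gap index (FGT₁) = 0.10000.
Reduction = 0.18889 − 0.10000 = 0.089.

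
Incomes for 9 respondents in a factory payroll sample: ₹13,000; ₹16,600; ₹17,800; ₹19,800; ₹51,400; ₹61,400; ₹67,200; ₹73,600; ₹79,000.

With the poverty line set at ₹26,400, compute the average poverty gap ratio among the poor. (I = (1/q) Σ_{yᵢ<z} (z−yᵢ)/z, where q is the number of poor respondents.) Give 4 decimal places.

Below the line: ₹13,000, ₹16,600, ₹17,800, ₹19,800 (q = 4 of N = 9).
Shortfall ratios (z−y)/z: 0.5076, 0.3712, 0.3258, 0.2500; sum = 1.454545.
I averages over the q = 4 poor units only: 1.454545 / 4 = 0.3636.

0.3636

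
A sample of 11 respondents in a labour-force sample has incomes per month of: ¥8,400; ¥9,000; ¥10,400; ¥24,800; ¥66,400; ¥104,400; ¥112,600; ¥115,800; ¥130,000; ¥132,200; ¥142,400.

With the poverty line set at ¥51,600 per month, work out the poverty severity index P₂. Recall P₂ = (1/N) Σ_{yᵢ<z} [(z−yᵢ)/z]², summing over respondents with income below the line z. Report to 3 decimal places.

Poor units: ¥8,400, ¥9,000, ¥10,400, ¥24,800 (q = 4 of N = 11).
Gap ratios (z−y)/z: (51600−8400)/51600 = 0.8372; (51600−9000)/51600 = 0.8256; (51600−10400)/51600 = 0.7984; (51600−24800)/51600 = 0.5194.
Squared: 0.7009; 0.6816; 0.6375; 0.2698.
Sum = 2.289781; P₂ = 2.289781 / 11 = 0.208.

0.208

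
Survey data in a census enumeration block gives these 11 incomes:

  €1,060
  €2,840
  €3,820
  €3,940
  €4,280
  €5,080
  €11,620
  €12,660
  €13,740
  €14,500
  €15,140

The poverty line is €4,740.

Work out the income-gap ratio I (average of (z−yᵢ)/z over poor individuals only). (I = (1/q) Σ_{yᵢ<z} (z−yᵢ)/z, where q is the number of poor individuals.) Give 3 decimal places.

Below z: €1,060, €2,840, €3,820, €3,940, €4,280 (q = 5 of N = 11).
Shortfall ratios (z−y)/z: 0.7764, 0.4008, 0.1941, 0.1688, 0.0970; sum = 1.637131.
The income-gap ratio divides by q (the poor only): 1.637131 / 5 = 0.327.

0.327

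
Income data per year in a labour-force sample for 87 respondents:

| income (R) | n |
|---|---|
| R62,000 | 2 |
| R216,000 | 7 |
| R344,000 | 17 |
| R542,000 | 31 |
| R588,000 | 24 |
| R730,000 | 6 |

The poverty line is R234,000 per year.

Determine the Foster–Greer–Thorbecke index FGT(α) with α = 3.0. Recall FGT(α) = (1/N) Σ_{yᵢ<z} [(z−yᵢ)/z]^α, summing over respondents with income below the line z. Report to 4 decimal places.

Incomes under z: 2×R62,000, 7×R216,000 (q = 9 of N = 87).
Normalized shortfalls: (234000−62000)/234000 = 0.7350 (×2); (234000−216000)/234000 = 0.0769 (×7).
Raised to α = 3.0: 0.39713 (×2); 0.00046 (×7).
Sum = 0.797455; FGT(3.0) = 0.797455 / 87 = 0.0092.

0.0092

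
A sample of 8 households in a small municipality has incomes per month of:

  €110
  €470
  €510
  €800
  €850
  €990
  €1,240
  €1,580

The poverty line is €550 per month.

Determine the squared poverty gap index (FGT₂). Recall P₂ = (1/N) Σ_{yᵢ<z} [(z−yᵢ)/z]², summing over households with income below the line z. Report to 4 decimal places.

Incomes under z: €110, €470, €510 (q = 3 of N = 8).
Gap ratios (z−y)/z: (550−110)/550 = 0.8000; (550−470)/550 = 0.1455; (550−510)/550 = 0.0727.
Squared: 0.6400; 0.0212; 0.0053.
Sum = 0.666446; P₂ = 0.666446 / 8 = 0.0833.

0.0833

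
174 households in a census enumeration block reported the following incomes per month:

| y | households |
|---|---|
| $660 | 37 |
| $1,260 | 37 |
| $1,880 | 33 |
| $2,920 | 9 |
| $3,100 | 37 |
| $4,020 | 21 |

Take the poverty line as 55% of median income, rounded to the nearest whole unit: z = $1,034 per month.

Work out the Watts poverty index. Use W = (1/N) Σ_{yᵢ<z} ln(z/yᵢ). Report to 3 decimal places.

Poor units: 37×$660 (q = 37 of N = 174).
ln(z/y) terms: ln(1034/660) = 0.4490 (×37).
W = 16.611158 / 174 = 0.095.

0.095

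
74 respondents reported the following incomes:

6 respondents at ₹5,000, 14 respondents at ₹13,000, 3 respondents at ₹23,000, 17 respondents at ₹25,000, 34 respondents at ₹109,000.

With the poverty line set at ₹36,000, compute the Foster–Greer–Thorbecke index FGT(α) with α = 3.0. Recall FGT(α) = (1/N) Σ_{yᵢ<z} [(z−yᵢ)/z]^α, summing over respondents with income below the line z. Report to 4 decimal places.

Incomes under z: 6×₹5,000, 14×₹13,000, 3×₹23,000, 17×₹25,000 (q = 40 of N = 74).
Gap ratios (z−y)/z: (36000−5000)/36000 = 0.8611 (×6); (36000−13000)/36000 = 0.6389 (×14); (36000−23000)/36000 = 0.3611 (×3); (36000−25000)/36000 = 0.3056 (×17).
Raised to α = 3.0: 0.63852 (×6); 0.26078 (×14); 0.04709 (×3); 0.02853 (×17).
Sum = 8.108325; FGT(3.0) = 8.108325 / 74 = 0.1096.

0.1096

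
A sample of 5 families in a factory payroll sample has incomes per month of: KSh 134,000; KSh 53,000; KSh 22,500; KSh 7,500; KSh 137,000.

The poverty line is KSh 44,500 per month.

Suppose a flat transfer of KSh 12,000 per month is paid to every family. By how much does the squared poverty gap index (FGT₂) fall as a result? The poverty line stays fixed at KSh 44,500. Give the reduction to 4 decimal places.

0.1139

Before: below the line — KSh 7,500, KSh 22,500; squared poverty gap index (FGT₂) = 0.187148.
After the KSh 12,000 transfer: below the line — KSh 19,500, KSh 34,500; squared poverty gap index (FGT₂) = 0.073223.
Reduction = 0.187148 − 0.073223 = 0.1139.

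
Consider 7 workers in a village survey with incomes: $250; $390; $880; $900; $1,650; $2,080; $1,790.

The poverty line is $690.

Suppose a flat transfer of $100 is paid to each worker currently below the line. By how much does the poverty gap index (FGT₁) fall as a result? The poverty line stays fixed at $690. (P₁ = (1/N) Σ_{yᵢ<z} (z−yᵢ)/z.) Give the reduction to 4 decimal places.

0.0414

Before: below the line — $250, $390; poverty gap index (FGT₁) = 0.153209.
After the $100 transfer: below the line — $350, $490; poverty gap index (FGT₁) = 0.111801.
Reduction = 0.153209 − 0.111801 = 0.0414.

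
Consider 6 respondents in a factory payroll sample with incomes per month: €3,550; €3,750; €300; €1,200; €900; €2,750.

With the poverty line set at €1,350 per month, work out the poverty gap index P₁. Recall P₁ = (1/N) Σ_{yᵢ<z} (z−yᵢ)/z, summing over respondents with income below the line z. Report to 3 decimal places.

0.204

Poor units: €300, €900, €1,200 (q = 3 of N = 6).
Shortfall ratios: (1350−300)/1350 = 0.7778; (1350−900)/1350 = 0.3333; (1350−1200)/1350 = 0.1111.
Σ = 1.222222. Dividing by the full population N = 6 gives P₁ = 0.204.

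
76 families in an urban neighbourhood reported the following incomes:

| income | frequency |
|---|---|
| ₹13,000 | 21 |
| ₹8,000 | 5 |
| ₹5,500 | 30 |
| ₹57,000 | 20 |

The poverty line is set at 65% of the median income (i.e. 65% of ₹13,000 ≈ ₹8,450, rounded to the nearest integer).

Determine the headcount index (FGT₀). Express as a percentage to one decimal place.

46.1%

35 of the 76 families have income below ₹8,450.
H = 35/76 = 46.1%.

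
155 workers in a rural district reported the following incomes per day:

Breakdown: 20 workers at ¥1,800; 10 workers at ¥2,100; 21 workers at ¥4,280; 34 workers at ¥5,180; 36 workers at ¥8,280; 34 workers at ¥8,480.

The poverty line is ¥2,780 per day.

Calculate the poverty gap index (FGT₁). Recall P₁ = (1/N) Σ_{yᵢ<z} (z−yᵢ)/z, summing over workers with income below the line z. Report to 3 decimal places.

0.061

Poor units: 20×¥1,800, 10×¥2,100 (q = 30 of N = 155).
Relative gaps: (2780−1800)/2780 = 0.3525 (×20); (2780−2100)/2780 = 0.2446 (×10).
Sum of shortfalls = 9.496403; P₁ averages over all N: 9.496403 / 155 = 0.061.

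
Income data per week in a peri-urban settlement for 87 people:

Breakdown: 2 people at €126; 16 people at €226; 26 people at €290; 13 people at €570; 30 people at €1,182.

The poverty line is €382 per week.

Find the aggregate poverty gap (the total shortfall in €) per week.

Incomes under z: 2×€126, 16×€226, 26×€290 (q = 44 of N = 87).
Individual gaps: 2×(382−126) = 512; 16×(382−226) = 2496; 26×(382−290) = 2392.
Aggregate gap = €5,400.

€5,400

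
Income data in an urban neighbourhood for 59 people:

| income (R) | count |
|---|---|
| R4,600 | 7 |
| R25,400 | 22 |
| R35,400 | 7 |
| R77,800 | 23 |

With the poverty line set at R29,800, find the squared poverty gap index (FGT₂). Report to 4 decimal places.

Poor units: 7×R4,600, 22×R25,400 (q = 29 of N = 59).
Relative gaps: (29800−4600)/29800 = 0.8456 (×7); (29800−25400)/29800 = 0.1477 (×22).
Squared: 0.7151 (×7); 0.0218 (×22).
Sum = 5.485338; P₂ = 5.485338 / 59 = 0.0930.

0.0930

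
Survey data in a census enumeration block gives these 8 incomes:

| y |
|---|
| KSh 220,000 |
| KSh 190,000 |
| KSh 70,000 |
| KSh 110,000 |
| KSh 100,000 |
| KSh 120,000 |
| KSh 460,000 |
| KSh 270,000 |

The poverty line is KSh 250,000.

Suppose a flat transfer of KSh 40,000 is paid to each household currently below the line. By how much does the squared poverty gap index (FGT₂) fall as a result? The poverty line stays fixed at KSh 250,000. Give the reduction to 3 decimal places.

0.091

Before: below the line — KSh 70,000, KSh 100,000, KSh 110,000, KSh 120,000, KSh 190,000, KSh 220,000; squared poverty gap index (FGT₂) = 0.19180.
After the KSh 40,000 transfer: below the line — KSh 110,000, KSh 140,000, KSh 150,000, KSh 160,000, KSh 230,000; squared poverty gap index (FGT₂) = 0.10040.
Reduction = 0.19180 − 0.10040 = 0.091.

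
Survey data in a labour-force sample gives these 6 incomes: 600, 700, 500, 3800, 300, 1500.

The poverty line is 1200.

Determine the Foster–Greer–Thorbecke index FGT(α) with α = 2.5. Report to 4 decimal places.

0.1726

Incomes under z: 300, 500, 600, 700 (q = 4 of N = 6).
Shortfall ratios: (1200−300)/1200 = 0.7500; (1200−500)/1200 = 0.5833; (1200−600)/1200 = 0.5000; (1200−700)/1200 = 0.4167.
Raised to α = 2.5: 0.48714; 0.25989; 0.17678; 0.11207.
Sum = 1.035873; FGT(2.5) = 1.035873 / 6 = 0.1726.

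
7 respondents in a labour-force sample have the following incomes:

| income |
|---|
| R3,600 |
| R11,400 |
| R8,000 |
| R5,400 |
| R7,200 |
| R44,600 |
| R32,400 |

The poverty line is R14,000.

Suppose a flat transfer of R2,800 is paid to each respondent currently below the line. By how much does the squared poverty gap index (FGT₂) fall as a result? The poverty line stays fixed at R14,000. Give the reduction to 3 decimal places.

0.112

Before: below the line — R3,600, R5,400, R7,200, R8,000, R11,400; squared poverty gap index (FGT₂) = 0.19761.
After the R2,800 transfer: below the line — R6,400, R8,200, R10,000, R10,800; squared poverty gap index (FGT₂) = 0.08574.
Reduction = 0.19761 − 0.08574 = 0.112.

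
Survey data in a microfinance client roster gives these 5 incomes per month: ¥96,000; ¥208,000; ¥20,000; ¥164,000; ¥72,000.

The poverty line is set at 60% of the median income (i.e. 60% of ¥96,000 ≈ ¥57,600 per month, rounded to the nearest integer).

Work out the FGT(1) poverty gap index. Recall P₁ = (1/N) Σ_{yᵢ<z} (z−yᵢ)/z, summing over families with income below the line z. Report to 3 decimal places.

0.131

Below the line: ¥20,000 (q = 1 of N = 5).
Gap ratios (z−y)/z: (57600−20000)/57600 = 0.6528.
Σ = 0.652778. Dividing by the full population N = 5 gives P₁ = 0.131.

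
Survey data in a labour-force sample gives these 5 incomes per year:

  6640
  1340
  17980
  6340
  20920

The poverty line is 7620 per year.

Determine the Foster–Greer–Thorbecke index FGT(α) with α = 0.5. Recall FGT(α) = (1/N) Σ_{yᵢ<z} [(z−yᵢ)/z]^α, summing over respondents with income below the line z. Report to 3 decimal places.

0.335

Poor units: 1340, 6340, 6640 (q = 3 of N = 5).
Shortfall ratios: (7620−1340)/7620 = 0.8241; (7620−6340)/7620 = 0.1680; (7620−6640)/7620 = 0.1286.
Raised to α = 0.5: 0.90783; 0.40985; 0.35862.
Sum = 1.676299; FGT(0.5) = 1.676299 / 5 = 0.335.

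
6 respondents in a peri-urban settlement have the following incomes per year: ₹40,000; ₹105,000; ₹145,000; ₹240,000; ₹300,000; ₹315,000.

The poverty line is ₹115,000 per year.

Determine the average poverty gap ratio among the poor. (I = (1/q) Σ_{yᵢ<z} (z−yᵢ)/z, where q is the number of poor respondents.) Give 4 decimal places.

0.3696

Below z: ₹40,000, ₹105,000 (q = 2 of N = 6).
Shortfall ratios (z−y)/z: 0.6522, 0.0870; sum = 0.739130.
The income-gap ratio divides by q (the poor only): 0.739130 / 2 = 0.3696.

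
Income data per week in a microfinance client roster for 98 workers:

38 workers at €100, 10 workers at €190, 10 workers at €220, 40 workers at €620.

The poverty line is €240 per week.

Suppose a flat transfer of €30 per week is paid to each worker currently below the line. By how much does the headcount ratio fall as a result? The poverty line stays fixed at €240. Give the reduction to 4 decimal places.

Before: below the line — 38×€100, 10×€190, 10×€220; headcount ratio = 0.591837.
After the €30 transfer: below the line — 38×€130, 10×€220; headcount ratio = 0.489796.
Reduction = 0.591837 − 0.489796 = 0.1020.

0.1020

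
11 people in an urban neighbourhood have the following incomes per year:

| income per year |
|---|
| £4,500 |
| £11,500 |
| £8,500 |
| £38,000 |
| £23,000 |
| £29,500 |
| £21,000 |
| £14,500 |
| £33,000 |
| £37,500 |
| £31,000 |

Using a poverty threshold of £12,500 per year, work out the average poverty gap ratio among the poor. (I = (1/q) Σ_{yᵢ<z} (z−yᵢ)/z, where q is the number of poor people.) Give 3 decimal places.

0.347

Incomes under z: £4,500, £8,500, £11,500 (q = 3 of N = 11).
Shortfall ratios (z−y)/z: 0.6400, 0.3200, 0.0800; sum = 1.040000.
The income-gap ratio divides by q (the poor only): 1.040000 / 3 = 0.347.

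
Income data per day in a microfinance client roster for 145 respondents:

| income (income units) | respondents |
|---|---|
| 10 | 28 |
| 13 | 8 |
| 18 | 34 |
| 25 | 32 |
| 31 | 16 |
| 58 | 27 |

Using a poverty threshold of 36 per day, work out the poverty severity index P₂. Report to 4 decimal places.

Poor units: 28×10, 8×13, 34×18, 32×25, 16×31 (q = 118 of N = 145).
Shortfall ratios: (36−10)/36 = 0.7222 (×28); (36−13)/36 = 0.6389 (×8); (36−18)/36 = 0.5000 (×34); (36−25)/36 = 0.3056 (×32); (36−31)/36 = 0.1389 (×16).
Squared: 0.5216 (×28); 0.4082 (×8); 0.2500 (×34); 0.0934 (×32); 0.0193 (×16).
Sum = 29.666667; P₂ = 29.666667 / 145 = 0.2046.

0.2046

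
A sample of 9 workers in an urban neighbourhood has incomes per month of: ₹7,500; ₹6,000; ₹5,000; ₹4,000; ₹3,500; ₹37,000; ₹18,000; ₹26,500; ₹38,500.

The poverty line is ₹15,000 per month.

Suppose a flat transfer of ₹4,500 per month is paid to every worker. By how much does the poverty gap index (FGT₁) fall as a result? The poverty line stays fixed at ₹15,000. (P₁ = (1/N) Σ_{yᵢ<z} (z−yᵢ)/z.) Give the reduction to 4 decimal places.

0.1667

Before: below the line — ₹3,500, ₹4,000, ₹5,000, ₹6,000, ₹7,500; poverty gap index (FGT₁) = 0.362963.
After the ₹4,500 transfer: below the line — ₹8,000, ₹8,500, ₹9,500, ₹10,500, ₹12,000; poverty gap index (FGT₁) = 0.196296.
Reduction = 0.362963 − 0.196296 = 0.1667.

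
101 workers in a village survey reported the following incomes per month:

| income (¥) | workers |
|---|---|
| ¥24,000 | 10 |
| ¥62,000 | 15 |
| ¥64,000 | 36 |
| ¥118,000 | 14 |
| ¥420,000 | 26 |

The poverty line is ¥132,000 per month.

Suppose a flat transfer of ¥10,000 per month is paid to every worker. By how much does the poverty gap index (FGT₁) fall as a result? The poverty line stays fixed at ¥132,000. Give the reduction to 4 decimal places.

0.0563

Before: below the line — 10×¥24,000, 15×¥62,000, 36×¥64,000, 14×¥118,000; poverty gap index (FGT₁) = 0.358086.
After the ¥10,000 transfer: below the line — 10×¥34,000, 15×¥72,000, 36×¥74,000, 14×¥128,000; poverty gap index (FGT₁) = 0.301830.
Reduction = 0.358086 − 0.301830 = 0.0563.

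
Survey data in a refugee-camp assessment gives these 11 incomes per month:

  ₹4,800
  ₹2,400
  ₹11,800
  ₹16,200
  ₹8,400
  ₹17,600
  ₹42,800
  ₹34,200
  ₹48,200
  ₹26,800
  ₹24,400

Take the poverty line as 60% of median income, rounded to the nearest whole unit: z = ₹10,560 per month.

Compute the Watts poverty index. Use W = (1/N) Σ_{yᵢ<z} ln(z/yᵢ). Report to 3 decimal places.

Poor units: ₹2,400, ₹4,800, ₹8,400 (q = 3 of N = 11).
ln(z/y) terms: ln(10560/2400) = 1.4816; ln(10560/4800) = 0.7885; ln(10560/8400) = 0.2288.
W = 2.498903 / 11 = 0.227.

0.227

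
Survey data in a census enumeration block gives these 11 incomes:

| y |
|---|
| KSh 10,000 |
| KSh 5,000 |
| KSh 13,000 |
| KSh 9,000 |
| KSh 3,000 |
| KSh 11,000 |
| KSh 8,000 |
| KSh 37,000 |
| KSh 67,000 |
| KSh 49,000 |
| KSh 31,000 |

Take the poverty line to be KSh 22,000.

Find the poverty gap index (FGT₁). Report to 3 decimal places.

0.393

Incomes under z: KSh 3,000, KSh 5,000, KSh 8,000, KSh 9,000, KSh 10,000, KSh 11,000, KSh 13,000 (q = 7 of N = 11).
Shortfall ratios: (22000−3000)/22000 = 0.8636; (22000−5000)/22000 = 0.7727; (22000−8000)/22000 = 0.6364; (22000−9000)/22000 = 0.5909; (22000−10000)/22000 = 0.5455; (22000−11000)/22000 = 0.5000; (22000−13000)/22000 = 0.4091.
Sum of shortfalls = 4.318182; P₁ averages over all N: 4.318182 / 11 = 0.393.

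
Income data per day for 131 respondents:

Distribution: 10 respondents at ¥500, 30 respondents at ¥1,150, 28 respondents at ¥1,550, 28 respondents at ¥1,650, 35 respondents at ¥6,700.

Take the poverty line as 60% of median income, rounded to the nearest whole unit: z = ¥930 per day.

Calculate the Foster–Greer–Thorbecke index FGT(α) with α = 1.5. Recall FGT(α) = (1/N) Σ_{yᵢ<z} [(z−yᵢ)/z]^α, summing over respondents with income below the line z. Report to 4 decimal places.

0.0240

Below z: 10×¥500 (q = 10 of N = 131).
Normalized shortfalls: (930−500)/930 = 0.4624 (×10).
Raised to α = 1.5: 0.31440 (×10).
Sum = 3.143969; FGT(1.5) = 3.143969 / 131 = 0.0240.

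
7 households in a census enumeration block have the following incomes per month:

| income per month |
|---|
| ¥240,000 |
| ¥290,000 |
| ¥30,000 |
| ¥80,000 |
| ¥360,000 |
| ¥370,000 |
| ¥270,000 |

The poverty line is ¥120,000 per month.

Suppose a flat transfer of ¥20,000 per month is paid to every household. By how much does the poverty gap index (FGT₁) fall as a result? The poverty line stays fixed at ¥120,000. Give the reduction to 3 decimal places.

0.048

Before: below the line — ¥30,000, ¥80,000; poverty gap index (FGT₁) = 0.15476.
After the ¥20,000 transfer: below the line — ¥50,000, ¥100,000; poverty gap index (FGT₁) = 0.10714.
Reduction = 0.15476 − 0.10714 = 0.048.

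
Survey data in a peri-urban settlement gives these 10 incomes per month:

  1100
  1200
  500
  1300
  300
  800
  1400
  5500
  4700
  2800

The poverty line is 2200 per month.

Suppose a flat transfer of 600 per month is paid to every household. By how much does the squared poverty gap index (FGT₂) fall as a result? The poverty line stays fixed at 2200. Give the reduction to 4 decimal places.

Before: below the line — 300, 500, 800, 1100, 1200, 1300, 1400; squared poverty gap index (FGT₂) = 0.250413.
After the 600 transfer: below the line — 900, 1100, 1400, 1700, 1800, 1900, 2000; squared poverty gap index (FGT₂) = 0.084298.
Reduction = 0.250413 − 0.084298 = 0.1661.

0.1661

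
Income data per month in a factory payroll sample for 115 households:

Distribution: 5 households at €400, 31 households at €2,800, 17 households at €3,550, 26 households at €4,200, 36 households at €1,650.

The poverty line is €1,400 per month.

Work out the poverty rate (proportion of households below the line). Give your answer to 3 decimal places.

5 of the 115 households have income below €1,400.
H = 5/115 = 0.043.

0.043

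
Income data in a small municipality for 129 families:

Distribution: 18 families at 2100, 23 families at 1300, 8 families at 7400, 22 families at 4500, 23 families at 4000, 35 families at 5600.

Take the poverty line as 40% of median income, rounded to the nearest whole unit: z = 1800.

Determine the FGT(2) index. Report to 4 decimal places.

Incomes under z: 23×1300 (q = 23 of N = 129).
Normalized shortfalls: (1800−1300)/1800 = 0.2778 (×23).
Squared: 0.0772 (×23).
Sum = 1.774691; P₂ = 1.774691 / 129 = 0.0138.

0.0138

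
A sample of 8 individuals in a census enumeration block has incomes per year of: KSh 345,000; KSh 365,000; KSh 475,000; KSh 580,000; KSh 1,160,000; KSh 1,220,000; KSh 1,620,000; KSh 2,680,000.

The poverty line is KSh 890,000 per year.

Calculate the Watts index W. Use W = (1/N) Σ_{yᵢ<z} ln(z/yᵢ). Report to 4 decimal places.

0.3619

Below the line: KSh 345,000, KSh 365,000, KSh 475,000, KSh 580,000 (q = 4 of N = 8).
ln(z/y) terms: ln(890000/345000) = 0.9477; ln(890000/365000) = 0.8913; ln(890000/475000) = 0.6279; ln(890000/580000) = 0.4282.
W = 2.895101 / 8 = 0.3619.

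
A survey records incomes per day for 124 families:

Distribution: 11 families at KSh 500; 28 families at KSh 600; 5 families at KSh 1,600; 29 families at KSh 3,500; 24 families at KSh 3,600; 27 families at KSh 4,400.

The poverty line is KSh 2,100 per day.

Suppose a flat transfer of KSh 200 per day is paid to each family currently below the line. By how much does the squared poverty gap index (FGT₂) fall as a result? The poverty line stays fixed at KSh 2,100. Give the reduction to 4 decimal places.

Before: below the line — 11×KSh 500, 28×KSh 600, 5×KSh 1,600; squared poverty gap index (FGT₂) = 0.168989.
After the KSh 200 transfer: below the line — 11×KSh 700, 28×KSh 800, 5×KSh 1,800; squared poverty gap index (FGT₂) = 0.126783.
Reduction = 0.168989 − 0.126783 = 0.0422.

0.0422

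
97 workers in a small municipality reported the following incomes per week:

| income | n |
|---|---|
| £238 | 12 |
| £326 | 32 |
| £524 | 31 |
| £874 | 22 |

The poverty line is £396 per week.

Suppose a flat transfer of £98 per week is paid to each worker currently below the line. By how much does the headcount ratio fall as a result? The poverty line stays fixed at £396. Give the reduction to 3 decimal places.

0.330

Before: below the line — 12×£238, 32×£326; headcount ratio = 0.45361.
After the £98 transfer: below the line — 12×£336; headcount ratio = 0.12371.
Reduction = 0.45361 − 0.12371 = 0.330.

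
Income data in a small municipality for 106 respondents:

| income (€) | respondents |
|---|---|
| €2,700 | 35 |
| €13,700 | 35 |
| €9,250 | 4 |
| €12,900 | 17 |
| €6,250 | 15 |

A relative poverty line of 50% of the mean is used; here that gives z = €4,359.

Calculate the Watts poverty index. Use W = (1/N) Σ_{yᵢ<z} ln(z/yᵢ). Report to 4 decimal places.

0.1582

Below z: 35×€2,700 (q = 35 of N = 106).
ln(z/y) terms: ln(4359/2700) = 0.4790 (×35).
W = 16.764682 / 106 = 0.1582.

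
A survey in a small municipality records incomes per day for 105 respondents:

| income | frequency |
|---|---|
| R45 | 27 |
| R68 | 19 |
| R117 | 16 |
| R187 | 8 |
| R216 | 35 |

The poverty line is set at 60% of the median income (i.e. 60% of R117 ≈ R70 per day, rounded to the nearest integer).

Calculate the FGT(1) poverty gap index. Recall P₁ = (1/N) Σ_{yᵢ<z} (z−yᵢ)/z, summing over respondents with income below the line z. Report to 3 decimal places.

0.097

Below z: 27×R45, 19×R68 (q = 46 of N = 105).
Relative gaps: (70−45)/70 = 0.3571 (×27); (70−68)/70 = 0.0286 (×19).
Σ = 10.185714. Dividing by the full population N = 105 gives P₁ = 0.097.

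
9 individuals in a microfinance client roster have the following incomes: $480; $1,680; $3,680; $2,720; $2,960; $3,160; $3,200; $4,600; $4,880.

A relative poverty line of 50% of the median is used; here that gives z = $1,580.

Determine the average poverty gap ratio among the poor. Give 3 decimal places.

0.696

Poor units: $480 (q = 1 of N = 9).
Relative gaps: 0.6962; sum = 0.696203.
The income-gap ratio divides by q (the poor only): 0.696203 / 1 = 0.696.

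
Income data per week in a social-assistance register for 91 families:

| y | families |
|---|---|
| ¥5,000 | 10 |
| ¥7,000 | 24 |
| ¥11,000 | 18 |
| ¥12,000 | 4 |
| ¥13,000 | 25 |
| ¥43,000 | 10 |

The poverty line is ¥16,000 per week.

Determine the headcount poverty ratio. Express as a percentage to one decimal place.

81 of the 91 families have income below ¥16,000.
H = 81/91 = 89.0%.

89.0%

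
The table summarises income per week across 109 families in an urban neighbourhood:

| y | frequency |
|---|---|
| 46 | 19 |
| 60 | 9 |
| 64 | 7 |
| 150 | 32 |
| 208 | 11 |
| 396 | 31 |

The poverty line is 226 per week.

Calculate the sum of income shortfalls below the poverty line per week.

Incomes under z: 19×46, 9×60, 7×64, 32×150, 11×208 (q = 78 of N = 109).
Individual gaps: 19×(226−46) = 3420; 9×(226−60) = 1494; 7×(226−64) = 1134; 32×(226−150) = 2432; 11×(226−208) = 198.
Aggregate gap = 8678.

8678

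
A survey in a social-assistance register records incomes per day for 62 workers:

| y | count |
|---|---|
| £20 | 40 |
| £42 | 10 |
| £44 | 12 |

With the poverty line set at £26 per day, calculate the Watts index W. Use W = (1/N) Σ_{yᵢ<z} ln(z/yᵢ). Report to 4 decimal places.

Poor units: 40×£20 (q = 40 of N = 62).
Log gaps: ln(26/20) = 0.2624 (×40).
W = 10.494571 / 62 = 0.1693.

0.1693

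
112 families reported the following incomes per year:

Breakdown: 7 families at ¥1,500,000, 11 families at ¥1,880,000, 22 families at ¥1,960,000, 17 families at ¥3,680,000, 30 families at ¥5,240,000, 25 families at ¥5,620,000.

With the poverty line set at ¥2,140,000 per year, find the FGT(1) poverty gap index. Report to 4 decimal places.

0.0471

Below the line: 7×¥1,500,000, 11×¥1,880,000, 22×¥1,960,000 (q = 40 of N = 112).
Normalized shortfalls: (2140000−1500000)/2140000 = 0.2991 (×7); (2140000−1880000)/2140000 = 0.1215 (×11); (2140000−1960000)/2140000 = 0.0841 (×22).
Sum of shortfalls = 5.280374; P₁ averages over all N: 5.280374 / 112 = 0.0471.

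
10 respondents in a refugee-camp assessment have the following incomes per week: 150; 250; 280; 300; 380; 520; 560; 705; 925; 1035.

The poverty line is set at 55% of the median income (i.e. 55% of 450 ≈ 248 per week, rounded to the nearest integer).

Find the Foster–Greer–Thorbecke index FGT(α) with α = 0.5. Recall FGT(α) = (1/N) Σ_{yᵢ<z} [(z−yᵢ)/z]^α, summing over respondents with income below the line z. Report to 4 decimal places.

Incomes under z: 150 (q = 1 of N = 10).
Gap ratios (z−y)/z: (248−150)/248 = 0.3952.
Raised to α = 0.5: 0.62862.
Sum = 0.628619; FGT(0.5) = 0.628619 / 10 = 0.0629.

0.0629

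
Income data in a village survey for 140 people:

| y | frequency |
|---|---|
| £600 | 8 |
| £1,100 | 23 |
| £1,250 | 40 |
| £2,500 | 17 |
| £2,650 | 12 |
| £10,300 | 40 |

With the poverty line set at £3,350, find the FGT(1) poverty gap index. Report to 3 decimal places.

Below the line: 8×£600, 23×£1,100, 40×£1,250, 17×£2,500, 12×£2,650 (q = 100 of N = 140).
Normalized shortfalls: (3350−600)/3350 = 0.8209 (×8); (3350−1100)/3350 = 0.6716 (×23); (3350−1250)/3350 = 0.6269 (×40); (3350−2500)/3350 = 0.2537 (×17); (3350−2650)/3350 = 0.2090 (×12).
Sum of shortfalls = 53.910448; P₁ averages over all N: 53.910448 / 140 = 0.385.

0.385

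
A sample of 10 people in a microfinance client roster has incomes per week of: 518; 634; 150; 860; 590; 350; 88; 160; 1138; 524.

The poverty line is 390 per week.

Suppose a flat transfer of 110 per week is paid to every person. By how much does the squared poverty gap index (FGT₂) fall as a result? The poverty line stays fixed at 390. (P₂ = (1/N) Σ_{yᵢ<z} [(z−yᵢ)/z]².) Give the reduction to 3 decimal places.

0.089

Before: below the line — 88, 150, 160, 350; squared poverty gap index (FGT₂) = 0.13366.
After the 110 transfer: below the line — 198, 260, 270; squared poverty gap index (FGT₂) = 0.04482.
Reduction = 0.13366 − 0.04482 = 0.089.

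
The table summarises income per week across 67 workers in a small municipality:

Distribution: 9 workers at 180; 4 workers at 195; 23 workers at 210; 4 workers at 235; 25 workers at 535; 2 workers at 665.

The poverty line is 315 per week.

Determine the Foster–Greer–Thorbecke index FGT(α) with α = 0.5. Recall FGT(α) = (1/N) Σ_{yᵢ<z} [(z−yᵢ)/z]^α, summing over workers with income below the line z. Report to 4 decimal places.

Incomes under z: 9×180, 4×195, 23×210, 4×235 (q = 40 of N = 67).
Gap ratios (z−y)/z: (315−180)/315 = 0.4286 (×9); (315−195)/315 = 0.3810 (×4); (315−210)/315 = 0.3333 (×23); (315−235)/315 = 0.2540 (×4).
Raised to α = 0.5: 0.65465 (×9); 0.61721 (×4); 0.57735 (×23); 0.50395 (×4).
Sum = 23.655603; FGT(0.5) = 23.655603 / 67 = 0.3531.

0.3531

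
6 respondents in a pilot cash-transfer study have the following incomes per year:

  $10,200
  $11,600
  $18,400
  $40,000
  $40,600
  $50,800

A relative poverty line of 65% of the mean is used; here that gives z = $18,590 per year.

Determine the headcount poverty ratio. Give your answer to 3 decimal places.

3 of the 6 respondents have income below $18,590.
H = 3/6 = 0.500.

0.500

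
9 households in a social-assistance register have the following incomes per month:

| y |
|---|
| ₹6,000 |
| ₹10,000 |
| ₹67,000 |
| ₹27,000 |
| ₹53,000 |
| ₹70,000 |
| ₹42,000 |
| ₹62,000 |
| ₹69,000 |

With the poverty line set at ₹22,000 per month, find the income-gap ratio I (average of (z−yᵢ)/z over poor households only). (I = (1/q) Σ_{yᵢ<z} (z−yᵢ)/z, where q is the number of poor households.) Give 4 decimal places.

0.6364

Poor units: ₹6,000, ₹10,000 (q = 2 of N = 9).
Relative gaps: 0.7273, 0.5455; sum = 1.272727.
I averages over the q = 2 poor units only: 1.272727 / 2 = 0.6364.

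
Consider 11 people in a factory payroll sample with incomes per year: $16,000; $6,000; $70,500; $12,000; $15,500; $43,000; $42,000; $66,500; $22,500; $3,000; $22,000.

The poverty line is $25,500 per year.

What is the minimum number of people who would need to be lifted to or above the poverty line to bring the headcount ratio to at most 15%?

Currently q = 7 of N = 11 are below the line (H = 0.636).
A headcount ratio of at most 15% allows at most ⌊0.15 × 11⌋ = 1 poor people.
So at least 7 − 1 = 6 must be lifted.

6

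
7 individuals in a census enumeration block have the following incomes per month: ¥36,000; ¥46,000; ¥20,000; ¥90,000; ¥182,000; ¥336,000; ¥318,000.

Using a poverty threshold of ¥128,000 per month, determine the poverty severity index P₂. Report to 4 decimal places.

Poor units: ¥20,000, ¥36,000, ¥46,000, ¥90,000 (q = 4 of N = 7).
Shortfall ratios: (128000−20000)/128000 = 0.8438; (128000−36000)/128000 = 0.7188; (128000−46000)/128000 = 0.6406; (128000−90000)/128000 = 0.2969.
Squared: 0.7119; 0.5166; 0.4104; 0.0881.
Sum = 1.727051; P₂ = 1.727051 / 7 = 0.2467.

0.2467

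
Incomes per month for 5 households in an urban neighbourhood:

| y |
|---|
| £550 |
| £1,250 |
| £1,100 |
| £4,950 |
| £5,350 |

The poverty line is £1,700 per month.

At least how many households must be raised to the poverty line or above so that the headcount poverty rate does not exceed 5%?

Currently q = 3 of N = 5 are below the line (H = 0.600).
A headcount ratio of at most 5% allows at most ⌊0.05 × 5⌋ = 0 poor households.
So at least 3 − 0 = 3 must be lifted.

3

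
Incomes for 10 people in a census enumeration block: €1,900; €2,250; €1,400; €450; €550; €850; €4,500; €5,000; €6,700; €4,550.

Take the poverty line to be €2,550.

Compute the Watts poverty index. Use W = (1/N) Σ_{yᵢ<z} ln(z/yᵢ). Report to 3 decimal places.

Incomes under z: €450, €550, €850, €1,400, €1,900, €2,250 (q = 6 of N = 10).
ln(z/y) terms: ln(2550/450) = 1.7346; ln(2550/550) = 1.5339; ln(2550/850) = 1.0986; ln(2550/1400) = 0.5996; ln(2550/1900) = 0.2942; ln(2550/2250) = 0.1252.
W = 5.386167 / 10 = 0.539.

0.539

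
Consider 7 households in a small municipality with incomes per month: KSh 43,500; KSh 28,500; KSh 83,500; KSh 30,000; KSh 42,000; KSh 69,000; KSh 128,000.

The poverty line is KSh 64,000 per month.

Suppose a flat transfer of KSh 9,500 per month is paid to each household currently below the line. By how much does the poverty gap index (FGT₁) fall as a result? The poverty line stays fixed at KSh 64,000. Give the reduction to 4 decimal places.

Before: below the line — KSh 28,500, KSh 30,000, KSh 42,000, KSh 43,500; poverty gap index (FGT₁) = 0.250000.
After the KSh 9,500 transfer: below the line — KSh 38,000, KSh 39,500, KSh 51,500, KSh 53,000; poverty gap index (FGT₁) = 0.165179.
Reduction = 0.250000 − 0.165179 = 0.0848.

0.0848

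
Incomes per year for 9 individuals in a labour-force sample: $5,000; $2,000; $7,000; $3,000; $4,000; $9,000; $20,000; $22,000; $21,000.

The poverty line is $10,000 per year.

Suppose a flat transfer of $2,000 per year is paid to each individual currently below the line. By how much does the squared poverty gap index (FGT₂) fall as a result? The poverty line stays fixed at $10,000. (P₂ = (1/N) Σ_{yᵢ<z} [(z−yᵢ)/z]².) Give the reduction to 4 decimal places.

Before: below the line — $2,000, $3,000, $4,000, $5,000, $7,000, $9,000; squared poverty gap index (FGT₂) = 0.204444.
After the $2,000 transfer: below the line — $4,000, $5,000, $6,000, $7,000, $9,000; squared poverty gap index (FGT₂) = 0.096667.
Reduction = 0.204444 − 0.096667 = 0.1078.

0.1078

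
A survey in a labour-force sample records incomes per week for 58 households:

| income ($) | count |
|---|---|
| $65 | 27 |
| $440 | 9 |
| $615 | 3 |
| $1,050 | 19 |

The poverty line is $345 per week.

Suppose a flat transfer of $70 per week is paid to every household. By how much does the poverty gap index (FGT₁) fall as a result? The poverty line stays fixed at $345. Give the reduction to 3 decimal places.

0.094

Before: below the line — 27×$65; poverty gap index (FGT₁) = 0.37781.
After the $70 transfer: below the line — 27×$135; poverty gap index (FGT₁) = 0.28336.
Reduction = 0.37781 − 0.28336 = 0.094.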